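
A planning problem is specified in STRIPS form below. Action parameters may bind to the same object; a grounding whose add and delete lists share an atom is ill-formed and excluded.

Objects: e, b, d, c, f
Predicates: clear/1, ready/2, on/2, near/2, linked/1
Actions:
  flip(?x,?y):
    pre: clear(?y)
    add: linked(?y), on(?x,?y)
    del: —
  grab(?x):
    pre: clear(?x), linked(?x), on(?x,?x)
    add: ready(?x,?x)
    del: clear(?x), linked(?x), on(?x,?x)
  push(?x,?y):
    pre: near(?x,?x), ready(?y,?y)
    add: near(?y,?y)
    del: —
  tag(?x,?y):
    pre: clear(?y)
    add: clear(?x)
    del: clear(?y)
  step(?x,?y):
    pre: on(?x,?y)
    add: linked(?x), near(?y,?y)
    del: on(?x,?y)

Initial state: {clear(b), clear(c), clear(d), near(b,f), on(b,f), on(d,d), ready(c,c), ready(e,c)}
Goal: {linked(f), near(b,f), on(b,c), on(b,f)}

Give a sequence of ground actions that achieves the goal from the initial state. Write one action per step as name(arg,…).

flip(b,c); flip(f,b); step(f,b)

1. flip(b,c)  →  {clear(b), clear(c), clear(d), linked(c), near(b,f), on(b,c), on(b,f), on(d,d), ready(c,c), ready(e,c)}
2. flip(f,b)  →  {clear(b), clear(c), clear(d), linked(b), linked(c), near(b,f), on(b,c), on(b,f), on(d,d), on(f,b), ready(c,c), ready(e,c)}
3. step(f,b)  →  {clear(b), clear(c), clear(d), linked(b), linked(c), linked(f), near(b,b), near(b,f), on(b,c), on(b,f), on(d,d), ready(c,c), ready(e,c)}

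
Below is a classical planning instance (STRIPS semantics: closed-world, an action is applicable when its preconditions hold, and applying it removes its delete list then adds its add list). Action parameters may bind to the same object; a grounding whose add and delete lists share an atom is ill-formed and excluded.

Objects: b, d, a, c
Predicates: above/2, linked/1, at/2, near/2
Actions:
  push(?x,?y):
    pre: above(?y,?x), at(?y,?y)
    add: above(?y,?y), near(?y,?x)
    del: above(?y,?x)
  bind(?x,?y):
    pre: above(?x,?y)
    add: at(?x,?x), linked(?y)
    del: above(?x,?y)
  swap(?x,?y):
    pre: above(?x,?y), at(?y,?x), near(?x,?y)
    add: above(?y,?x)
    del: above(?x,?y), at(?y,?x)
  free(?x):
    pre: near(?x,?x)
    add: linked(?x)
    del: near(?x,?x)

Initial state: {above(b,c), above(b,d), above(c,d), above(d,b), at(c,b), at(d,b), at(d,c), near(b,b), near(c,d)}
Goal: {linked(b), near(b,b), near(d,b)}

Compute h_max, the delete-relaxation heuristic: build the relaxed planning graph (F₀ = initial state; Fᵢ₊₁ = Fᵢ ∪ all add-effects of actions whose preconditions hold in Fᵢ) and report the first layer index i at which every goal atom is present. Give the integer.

2

F0 = init (9 atoms)
F1 = F0 ∪ {above(d,c), at(b,b), at(c,c), at(d,d), linked(b), linked(c), linked(d)}  (16 atoms)
F2 = F1 ∪ {above(b,b), above(c,c), above(d,d), near(b,c), near(b,d), near(d,b), near(d,c)}  (23 atoms)
goal ⊆ F2  ⇒  h_max = 2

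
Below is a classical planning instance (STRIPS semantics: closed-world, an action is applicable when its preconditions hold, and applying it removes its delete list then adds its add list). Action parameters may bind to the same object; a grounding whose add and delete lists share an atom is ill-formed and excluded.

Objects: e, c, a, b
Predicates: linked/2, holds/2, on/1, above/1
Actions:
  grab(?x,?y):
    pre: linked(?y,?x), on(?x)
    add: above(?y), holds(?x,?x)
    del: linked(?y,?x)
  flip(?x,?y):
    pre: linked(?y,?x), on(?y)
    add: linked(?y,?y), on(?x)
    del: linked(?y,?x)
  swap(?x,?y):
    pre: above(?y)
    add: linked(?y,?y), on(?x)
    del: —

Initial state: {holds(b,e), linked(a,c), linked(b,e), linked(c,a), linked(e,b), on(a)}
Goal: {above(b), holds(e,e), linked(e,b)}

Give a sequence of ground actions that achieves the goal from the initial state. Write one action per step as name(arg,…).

1. grab(a,c)  →  {above(c), holds(a,a), holds(b,e), linked(a,c), linked(b,e), linked(e,b), on(a)}
2. swap(e,c)  →  {above(c), holds(a,a), holds(b,e), linked(a,c), linked(b,e), linked(c,c), linked(e,b), on(a), on(e)}
3. grab(e,b)  →  {above(b), above(c), holds(a,a), holds(b,e), holds(e,e), linked(a,c), linked(c,c), linked(e,b), on(a), on(e)}

grab(a,c); swap(e,c); grab(e,b)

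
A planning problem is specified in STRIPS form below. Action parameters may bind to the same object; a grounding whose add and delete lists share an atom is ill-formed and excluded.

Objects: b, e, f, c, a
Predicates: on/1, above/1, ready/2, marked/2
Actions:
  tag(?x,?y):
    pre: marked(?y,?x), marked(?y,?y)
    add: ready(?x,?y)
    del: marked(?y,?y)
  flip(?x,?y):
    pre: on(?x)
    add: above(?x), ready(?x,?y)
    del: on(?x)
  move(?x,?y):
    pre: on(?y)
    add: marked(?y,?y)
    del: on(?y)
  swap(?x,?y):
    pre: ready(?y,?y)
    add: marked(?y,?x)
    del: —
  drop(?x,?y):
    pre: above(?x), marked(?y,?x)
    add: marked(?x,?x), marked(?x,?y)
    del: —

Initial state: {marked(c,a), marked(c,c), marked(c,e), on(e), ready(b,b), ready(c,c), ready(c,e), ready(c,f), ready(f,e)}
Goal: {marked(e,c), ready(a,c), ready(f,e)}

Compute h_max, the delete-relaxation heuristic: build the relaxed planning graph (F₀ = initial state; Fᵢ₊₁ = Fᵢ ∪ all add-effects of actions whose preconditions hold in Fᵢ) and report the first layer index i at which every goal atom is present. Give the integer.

F0 = init (9 atoms)
F1 = F0 ∪ {above(e), marked(b,a), marked(b,b), marked(b,c), marked(b,e), marked(b,f), marked(c,b), marked(c,f), marked(e,e), ready(a,c), ready(e,a), ready(e,b), ready(e,c), ready(e,e), ready(e,f)}  (24 atoms)
F2 = F1 ∪ {marked(e,a), marked(e,b), marked(e,c), marked(e,f), ready(a,b), ready(b,c), ready(c,b), ready(f,b), ready(f,c)}  (33 atoms)
goal ⊆ F2  ⇒  h_max = 2

2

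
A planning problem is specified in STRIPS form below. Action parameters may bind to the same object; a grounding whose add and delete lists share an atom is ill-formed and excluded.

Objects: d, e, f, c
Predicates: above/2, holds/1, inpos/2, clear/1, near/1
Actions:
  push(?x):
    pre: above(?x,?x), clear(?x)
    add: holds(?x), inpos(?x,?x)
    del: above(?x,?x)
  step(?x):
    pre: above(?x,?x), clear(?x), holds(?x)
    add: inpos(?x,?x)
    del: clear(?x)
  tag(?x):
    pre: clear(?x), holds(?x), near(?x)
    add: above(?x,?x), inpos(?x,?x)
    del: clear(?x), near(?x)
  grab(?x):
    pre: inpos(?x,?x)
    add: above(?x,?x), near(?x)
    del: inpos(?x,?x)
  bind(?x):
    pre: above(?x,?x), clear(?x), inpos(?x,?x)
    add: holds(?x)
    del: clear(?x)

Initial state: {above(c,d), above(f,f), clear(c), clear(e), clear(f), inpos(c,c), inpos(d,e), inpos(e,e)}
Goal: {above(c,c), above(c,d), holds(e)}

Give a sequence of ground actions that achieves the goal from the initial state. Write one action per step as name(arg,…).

1. grab(e)  →  {above(c,d), above(e,e), above(f,f), clear(c), clear(e), clear(f), inpos(c,c), inpos(d,e), near(e)}
2. push(e)  →  {above(c,d), above(f,f), clear(c), clear(e), clear(f), holds(e), inpos(c,c), inpos(d,e), inpos(e,e), near(e)}
3. grab(c)  →  {above(c,c), above(c,d), above(f,f), clear(c), clear(e), clear(f), holds(e), inpos(d,e), inpos(e,e), near(c), near(e)}

grab(e); push(e); grab(c)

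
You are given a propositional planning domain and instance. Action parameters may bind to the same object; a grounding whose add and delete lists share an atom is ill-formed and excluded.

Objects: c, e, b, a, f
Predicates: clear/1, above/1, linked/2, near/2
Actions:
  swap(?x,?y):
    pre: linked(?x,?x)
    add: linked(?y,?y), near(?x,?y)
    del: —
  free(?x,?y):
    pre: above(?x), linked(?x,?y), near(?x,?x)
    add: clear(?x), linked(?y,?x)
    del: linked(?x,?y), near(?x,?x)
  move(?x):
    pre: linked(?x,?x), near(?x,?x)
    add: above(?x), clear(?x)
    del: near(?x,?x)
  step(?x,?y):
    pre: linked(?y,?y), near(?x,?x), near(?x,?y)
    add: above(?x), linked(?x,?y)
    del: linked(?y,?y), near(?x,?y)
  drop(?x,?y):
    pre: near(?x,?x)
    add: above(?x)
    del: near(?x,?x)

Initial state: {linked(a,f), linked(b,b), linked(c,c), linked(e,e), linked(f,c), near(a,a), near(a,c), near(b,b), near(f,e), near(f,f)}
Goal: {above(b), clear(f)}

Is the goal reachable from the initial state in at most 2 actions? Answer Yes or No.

1. swap(c,f)  →  {linked(a,f), linked(b,b), linked(c,c), linked(e,e), linked(f,c), linked(f,f), near(a,a), near(a,c), near(b,b), near(c,f), near(f,e), near(f,f)}
2. move(b)  →  {above(b), clear(b), linked(a,f), linked(b,b), linked(c,c), linked(e,e), linked(f,c), linked(f,f), near(a,a), near(a,c), near(c,f), near(f,e), near(f,f)}
3. move(f)  →  {above(b), above(f), clear(b), clear(f), linked(a,f), linked(b,b), linked(c,c), linked(e,e), linked(f,c), linked(f,f), near(a,a), near(a,c), near(c,f), near(f,e)}
optimal plan length = 3; 3 > 2

No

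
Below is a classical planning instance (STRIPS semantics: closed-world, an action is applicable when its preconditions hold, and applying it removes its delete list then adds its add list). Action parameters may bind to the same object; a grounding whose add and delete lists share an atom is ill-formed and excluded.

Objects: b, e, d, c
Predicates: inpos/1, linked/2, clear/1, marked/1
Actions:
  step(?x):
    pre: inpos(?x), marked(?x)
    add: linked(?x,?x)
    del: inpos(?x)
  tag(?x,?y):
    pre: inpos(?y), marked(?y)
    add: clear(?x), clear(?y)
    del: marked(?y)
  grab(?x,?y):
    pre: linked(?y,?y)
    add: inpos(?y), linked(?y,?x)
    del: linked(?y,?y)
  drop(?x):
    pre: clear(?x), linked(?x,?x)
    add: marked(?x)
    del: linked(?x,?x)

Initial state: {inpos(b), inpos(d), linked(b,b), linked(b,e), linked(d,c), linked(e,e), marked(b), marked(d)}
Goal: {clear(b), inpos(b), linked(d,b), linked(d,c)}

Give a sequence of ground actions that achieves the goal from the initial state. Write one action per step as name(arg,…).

step(d); tag(b,b); grab(b,d)

1. step(d)  →  {inpos(b), linked(b,b), linked(b,e), linked(d,c), linked(d,d), linked(e,e), marked(b), marked(d)}
2. tag(b,b)  →  {clear(b), inpos(b), linked(b,b), linked(b,e), linked(d,c), linked(d,d), linked(e,e), marked(d)}
3. grab(b,d)  →  {clear(b), inpos(b), inpos(d), linked(b,b), linked(b,e), linked(d,b), linked(d,c), linked(e,e), marked(d)}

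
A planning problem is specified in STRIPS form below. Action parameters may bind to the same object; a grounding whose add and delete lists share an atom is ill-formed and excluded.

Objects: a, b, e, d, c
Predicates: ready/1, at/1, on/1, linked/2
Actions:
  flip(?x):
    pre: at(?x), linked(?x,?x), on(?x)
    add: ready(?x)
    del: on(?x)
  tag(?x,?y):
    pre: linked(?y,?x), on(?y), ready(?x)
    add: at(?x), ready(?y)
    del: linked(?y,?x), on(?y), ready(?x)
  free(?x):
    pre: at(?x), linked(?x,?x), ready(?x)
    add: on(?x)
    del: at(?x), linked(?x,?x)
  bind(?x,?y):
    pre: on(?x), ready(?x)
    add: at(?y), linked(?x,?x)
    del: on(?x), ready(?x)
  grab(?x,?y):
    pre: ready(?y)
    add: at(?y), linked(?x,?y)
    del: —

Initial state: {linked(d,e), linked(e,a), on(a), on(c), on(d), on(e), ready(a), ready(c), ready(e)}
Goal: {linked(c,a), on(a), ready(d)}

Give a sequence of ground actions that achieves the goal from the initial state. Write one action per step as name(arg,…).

1. tag(e,d)  →  {at(e), linked(e,a), on(a), on(c), on(e), ready(a), ready(c), ready(d)}
2. grab(c,a)  →  {at(a), at(e), linked(c,a), linked(e,a), on(a), on(c), on(e), ready(a), ready(c), ready(d)}

tag(e,d); grab(c,a)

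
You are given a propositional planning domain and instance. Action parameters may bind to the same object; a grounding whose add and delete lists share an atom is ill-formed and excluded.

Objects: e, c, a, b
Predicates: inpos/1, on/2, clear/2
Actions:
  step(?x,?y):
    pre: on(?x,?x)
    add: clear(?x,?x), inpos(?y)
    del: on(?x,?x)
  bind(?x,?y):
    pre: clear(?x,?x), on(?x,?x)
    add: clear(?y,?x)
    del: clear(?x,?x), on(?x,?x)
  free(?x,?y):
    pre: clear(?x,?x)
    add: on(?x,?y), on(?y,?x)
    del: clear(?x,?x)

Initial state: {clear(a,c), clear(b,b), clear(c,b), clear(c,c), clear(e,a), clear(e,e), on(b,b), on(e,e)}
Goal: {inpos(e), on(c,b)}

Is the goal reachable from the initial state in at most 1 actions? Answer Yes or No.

No

1. step(e,e)  →  {clear(a,c), clear(b,b), clear(c,b), clear(c,c), clear(e,a), clear(e,e), inpos(e), on(b,b)}
2. free(c,b)  →  {clear(a,c), clear(b,b), clear(c,b), clear(e,a), clear(e,e), inpos(e), on(b,b), on(b,c), on(c,b)}
optimal plan length = 2; 2 > 1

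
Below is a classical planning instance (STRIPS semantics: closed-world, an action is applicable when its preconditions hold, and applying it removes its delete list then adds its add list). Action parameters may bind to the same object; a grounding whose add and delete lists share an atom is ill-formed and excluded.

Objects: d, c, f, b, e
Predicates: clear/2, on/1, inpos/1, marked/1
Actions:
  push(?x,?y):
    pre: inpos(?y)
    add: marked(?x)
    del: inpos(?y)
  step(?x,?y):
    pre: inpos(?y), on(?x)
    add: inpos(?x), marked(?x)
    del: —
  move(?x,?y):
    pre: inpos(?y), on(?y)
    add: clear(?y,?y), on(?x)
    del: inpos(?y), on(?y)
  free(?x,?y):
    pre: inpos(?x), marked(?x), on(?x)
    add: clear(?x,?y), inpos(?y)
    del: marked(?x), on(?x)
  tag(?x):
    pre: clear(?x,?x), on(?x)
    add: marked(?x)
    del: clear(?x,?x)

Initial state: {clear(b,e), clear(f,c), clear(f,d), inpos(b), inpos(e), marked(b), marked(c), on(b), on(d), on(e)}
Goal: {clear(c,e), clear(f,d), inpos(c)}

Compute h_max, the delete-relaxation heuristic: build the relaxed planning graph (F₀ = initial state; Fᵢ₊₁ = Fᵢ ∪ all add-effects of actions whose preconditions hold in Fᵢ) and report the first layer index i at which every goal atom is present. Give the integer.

2

F0 = init (10 atoms)
F1 = F0 ∪ {clear(b,b), clear(b,c), clear(b,d), clear(b,f), clear(e,e), inpos(c), inpos(d), inpos(f), marked(d), marked(e), marked(f), on(c), on(f)}  (23 atoms)
F2 = F1 ∪ {clear(c,b), clear(c,c), clear(c,d), clear(c,e), clear(c,f), clear(d,b), clear(d,c), clear(d,d), clear(d,e), clear(d,f), clear(e,b), clear(e,c), clear(e,d), clear(e,f), clear(f,b), clear(f,e), clear(f,f)}  (40 atoms)
goal ⊆ F2  ⇒  h_max = 2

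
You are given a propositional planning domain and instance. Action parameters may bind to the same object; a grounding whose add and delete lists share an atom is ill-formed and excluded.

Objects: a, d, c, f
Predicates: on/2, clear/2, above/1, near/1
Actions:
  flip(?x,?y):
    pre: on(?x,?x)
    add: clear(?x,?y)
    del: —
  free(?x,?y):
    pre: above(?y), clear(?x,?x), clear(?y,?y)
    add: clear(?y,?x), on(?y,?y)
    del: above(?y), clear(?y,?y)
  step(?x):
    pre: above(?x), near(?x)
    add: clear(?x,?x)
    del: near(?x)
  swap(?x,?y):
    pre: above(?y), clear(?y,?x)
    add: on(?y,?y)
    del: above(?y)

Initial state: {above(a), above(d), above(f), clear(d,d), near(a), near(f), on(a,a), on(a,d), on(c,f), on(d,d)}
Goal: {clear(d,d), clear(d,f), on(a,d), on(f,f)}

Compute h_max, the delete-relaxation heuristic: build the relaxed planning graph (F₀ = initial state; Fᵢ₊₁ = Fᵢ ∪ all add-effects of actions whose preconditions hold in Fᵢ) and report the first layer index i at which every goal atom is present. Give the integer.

F0 = init (10 atoms)
F1 = F0 ∪ {clear(a,a), clear(a,c), clear(a,d), clear(a,f), clear(d,a), clear(d,c), clear(d,f), clear(f,f)}  (18 atoms)
F2 = F1 ∪ {clear(f,a), clear(f,d), on(f,f)}  (21 atoms)
goal ⊆ F2  ⇒  h_max = 2

2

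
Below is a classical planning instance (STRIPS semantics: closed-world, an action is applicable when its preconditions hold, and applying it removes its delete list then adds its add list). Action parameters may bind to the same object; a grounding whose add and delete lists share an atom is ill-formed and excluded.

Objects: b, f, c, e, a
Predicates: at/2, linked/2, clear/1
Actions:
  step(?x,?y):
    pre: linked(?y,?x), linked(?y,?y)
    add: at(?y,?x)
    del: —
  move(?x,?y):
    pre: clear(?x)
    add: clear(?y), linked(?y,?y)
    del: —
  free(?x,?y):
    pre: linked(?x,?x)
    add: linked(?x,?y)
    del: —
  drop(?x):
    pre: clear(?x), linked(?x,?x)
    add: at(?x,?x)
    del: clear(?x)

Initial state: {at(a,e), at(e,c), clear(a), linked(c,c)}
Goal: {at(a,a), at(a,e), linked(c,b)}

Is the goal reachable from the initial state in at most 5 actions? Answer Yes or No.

Yes

1. move(a,a)  →  {at(a,e), at(e,c), clear(a), linked(a,a), linked(c,c)}
2. step(a,a)  →  {at(a,a), at(a,e), at(e,c), clear(a), linked(a,a), linked(c,c)}
3. free(c,b)  →  {at(a,a), at(a,e), at(e,c), clear(a), linked(a,a), linked(c,b), linked(c,c)}
optimal plan length = 3; 3 ≤ 5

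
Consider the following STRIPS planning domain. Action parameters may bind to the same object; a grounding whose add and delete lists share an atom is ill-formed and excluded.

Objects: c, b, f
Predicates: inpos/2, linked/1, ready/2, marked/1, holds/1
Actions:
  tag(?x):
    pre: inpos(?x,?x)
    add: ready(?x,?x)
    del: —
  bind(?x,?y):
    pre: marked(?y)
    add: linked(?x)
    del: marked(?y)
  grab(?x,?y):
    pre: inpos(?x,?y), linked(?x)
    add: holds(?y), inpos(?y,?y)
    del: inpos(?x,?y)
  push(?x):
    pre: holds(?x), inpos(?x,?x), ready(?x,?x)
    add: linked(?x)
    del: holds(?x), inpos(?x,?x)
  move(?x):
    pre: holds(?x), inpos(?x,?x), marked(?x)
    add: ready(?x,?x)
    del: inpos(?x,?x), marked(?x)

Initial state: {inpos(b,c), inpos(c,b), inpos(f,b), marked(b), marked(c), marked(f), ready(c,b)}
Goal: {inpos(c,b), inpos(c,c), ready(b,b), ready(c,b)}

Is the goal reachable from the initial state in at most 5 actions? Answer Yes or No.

1. bind(b,c)  →  {inpos(b,c), inpos(c,b), inpos(f,b), linked(b), marked(b), marked(f), ready(c,b)}
2. bind(f,b)  →  {inpos(b,c), inpos(c,b), inpos(f,b), linked(b), linked(f), marked(f), ready(c,b)}
3. grab(b,c)  →  {holds(c), inpos(c,b), inpos(c,c), inpos(f,b), linked(b), linked(f), marked(f), ready(c,b)}
4. grab(f,b)  →  {holds(b), holds(c), inpos(b,b), inpos(c,b), inpos(c,c), linked(b), linked(f), marked(f), ready(c,b)}
5. tag(b)  →  {holds(b), holds(c), inpos(b,b), inpos(c,b), inpos(c,c), linked(b), linked(f), marked(f), ready(b,b), ready(c,b)}
optimal plan length = 5; 5 ≤ 5

Yes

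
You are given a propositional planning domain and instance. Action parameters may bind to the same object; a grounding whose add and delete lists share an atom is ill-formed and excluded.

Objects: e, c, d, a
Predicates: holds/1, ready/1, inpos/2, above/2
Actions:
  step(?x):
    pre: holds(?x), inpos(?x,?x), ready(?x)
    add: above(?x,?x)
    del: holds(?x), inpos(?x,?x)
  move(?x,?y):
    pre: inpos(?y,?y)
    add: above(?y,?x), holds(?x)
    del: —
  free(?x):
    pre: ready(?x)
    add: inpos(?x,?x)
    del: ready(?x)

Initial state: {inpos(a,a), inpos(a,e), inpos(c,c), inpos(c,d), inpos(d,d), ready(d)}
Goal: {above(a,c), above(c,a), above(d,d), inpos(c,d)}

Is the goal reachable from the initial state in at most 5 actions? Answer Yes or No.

Yes

1. move(c,a)  →  {above(a,c), holds(c), inpos(a,a), inpos(a,e), inpos(c,c), inpos(c,d), inpos(d,d), ready(d)}
2. move(d,d)  →  {above(a,c), above(d,d), holds(c), holds(d), inpos(a,a), inpos(a,e), inpos(c,c), inpos(c,d), inpos(d,d), ready(d)}
3. move(a,c)  →  {above(a,c), above(c,a), above(d,d), holds(a), holds(c), holds(d), inpos(a,a), inpos(a,e), inpos(c,c), inpos(c,d), inpos(d,d), ready(d)}
optimal plan length = 3; 3 ≤ 5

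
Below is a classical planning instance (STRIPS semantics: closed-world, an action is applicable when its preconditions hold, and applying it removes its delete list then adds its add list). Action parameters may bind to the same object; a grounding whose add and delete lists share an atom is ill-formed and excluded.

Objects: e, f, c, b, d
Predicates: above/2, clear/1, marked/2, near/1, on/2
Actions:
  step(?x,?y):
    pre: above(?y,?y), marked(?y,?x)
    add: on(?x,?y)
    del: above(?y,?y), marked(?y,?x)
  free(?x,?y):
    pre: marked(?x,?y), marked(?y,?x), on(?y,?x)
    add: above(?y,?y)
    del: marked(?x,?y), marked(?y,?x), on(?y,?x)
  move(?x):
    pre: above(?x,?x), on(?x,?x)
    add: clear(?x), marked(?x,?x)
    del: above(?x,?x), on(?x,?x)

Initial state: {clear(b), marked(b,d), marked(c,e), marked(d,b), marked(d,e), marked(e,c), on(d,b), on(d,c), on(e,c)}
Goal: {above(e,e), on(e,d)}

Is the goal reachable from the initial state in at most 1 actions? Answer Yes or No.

1. free(c,e)  →  {above(e,e), clear(b), marked(b,d), marked(d,b), marked(d,e), on(d,b), on(d,c)}
2. free(b,d)  →  {above(d,d), above(e,e), clear(b), marked(d,e), on(d,c)}
3. step(e,d)  →  {above(e,e), clear(b), on(d,c), on(e,d)}
optimal plan length = 3; 3 > 1

No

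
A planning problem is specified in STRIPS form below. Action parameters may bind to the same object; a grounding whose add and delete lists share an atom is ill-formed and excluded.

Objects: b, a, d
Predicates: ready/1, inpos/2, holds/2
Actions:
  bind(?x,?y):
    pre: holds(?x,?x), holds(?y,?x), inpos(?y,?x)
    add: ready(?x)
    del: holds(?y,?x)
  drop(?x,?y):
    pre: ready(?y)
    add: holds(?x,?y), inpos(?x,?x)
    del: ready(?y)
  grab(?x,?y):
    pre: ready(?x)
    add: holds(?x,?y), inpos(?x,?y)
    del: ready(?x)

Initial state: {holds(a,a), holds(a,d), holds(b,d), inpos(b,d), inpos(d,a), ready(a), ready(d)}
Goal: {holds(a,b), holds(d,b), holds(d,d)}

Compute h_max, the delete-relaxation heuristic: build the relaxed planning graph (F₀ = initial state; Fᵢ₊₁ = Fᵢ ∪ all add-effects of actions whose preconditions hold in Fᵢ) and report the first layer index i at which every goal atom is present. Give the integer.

F0 = init (7 atoms)
F1 = F0 ∪ {holds(a,b), holds(b,a), holds(d,a), holds(d,b), holds(d,d), inpos(a,a), inpos(a,b), inpos(a,d), inpos(b,b), inpos(d,b), inpos(d,d)}  (18 atoms)
goal ⊆ F1  ⇒  h_max = 1

1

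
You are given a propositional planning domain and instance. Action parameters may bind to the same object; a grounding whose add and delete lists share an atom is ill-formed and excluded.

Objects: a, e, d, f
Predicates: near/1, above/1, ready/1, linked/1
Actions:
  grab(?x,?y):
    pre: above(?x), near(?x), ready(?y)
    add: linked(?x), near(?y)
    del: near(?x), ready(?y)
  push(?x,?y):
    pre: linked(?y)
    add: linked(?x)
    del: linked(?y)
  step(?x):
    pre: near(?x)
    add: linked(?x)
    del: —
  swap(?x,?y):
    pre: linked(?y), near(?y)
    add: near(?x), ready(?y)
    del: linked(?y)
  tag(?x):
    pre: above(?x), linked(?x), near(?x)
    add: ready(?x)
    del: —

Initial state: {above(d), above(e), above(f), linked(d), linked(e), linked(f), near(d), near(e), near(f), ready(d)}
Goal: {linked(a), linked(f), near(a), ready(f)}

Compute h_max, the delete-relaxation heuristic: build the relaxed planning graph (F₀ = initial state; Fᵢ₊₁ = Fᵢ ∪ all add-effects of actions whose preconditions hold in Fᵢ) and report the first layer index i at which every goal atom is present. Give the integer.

1

F0 = init (10 atoms)
F1 = F0 ∪ {linked(a), near(a), ready(e), ready(f)}  (14 atoms)
goal ⊆ F1  ⇒  h_max = 1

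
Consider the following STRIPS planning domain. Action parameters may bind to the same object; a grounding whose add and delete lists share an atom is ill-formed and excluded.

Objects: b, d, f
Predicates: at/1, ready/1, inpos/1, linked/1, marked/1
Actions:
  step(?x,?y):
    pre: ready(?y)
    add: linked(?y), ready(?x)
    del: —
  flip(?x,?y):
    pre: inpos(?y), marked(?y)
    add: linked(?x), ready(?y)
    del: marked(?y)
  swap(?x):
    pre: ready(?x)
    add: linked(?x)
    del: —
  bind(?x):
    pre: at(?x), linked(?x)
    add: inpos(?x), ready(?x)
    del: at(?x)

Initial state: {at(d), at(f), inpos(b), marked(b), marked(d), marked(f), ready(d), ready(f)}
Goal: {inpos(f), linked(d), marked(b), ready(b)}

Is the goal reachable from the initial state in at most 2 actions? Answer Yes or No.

No

1. step(b,d)  →  {at(d), at(f), inpos(b), linked(d), marked(b), marked(d), marked(f), ready(b), ready(d), ready(f)}
2. step(b,f)  →  {at(d), at(f), inpos(b), linked(d), linked(f), marked(b), marked(d), marked(f), ready(b), ready(d), ready(f)}
3. bind(f)  →  {at(d), inpos(b), inpos(f), linked(d), linked(f), marked(b), marked(d), marked(f), ready(b), ready(d), ready(f)}
optimal plan length = 3; 3 > 2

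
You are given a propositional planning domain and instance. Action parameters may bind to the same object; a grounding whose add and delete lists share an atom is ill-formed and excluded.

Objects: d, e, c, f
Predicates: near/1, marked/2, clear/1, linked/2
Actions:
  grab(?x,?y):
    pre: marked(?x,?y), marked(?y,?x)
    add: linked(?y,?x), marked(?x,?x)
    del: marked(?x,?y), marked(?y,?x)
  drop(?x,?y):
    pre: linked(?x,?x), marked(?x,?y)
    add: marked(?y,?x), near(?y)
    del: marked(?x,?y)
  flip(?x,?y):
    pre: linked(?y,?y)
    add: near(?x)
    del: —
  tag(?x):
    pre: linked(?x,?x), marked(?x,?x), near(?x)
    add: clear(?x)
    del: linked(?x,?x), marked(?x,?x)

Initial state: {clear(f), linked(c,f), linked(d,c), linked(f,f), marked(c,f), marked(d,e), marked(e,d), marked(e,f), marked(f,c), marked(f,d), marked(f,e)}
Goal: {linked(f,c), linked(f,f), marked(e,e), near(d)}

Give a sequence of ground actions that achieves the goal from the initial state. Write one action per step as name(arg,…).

1. grab(e,d)  →  {clear(f), linked(c,f), linked(d,c), linked(d,e), linked(f,f), marked(c,f), marked(e,e), marked(e,f), marked(f,c), marked(f,d), marked(f,e)}
2. grab(c,f)  →  {clear(f), linked(c,f), linked(d,c), linked(d,e), linked(f,c), linked(f,f), marked(c,c), marked(e,e), marked(e,f), marked(f,d), marked(f,e)}
3. drop(f,d)  →  {clear(f), linked(c,f), linked(d,c), linked(d,e), linked(f,c), linked(f,f), marked(c,c), marked(d,f), marked(e,e), marked(e,f), marked(f,e), near(d)}

grab(e,d); grab(c,f); drop(f,d)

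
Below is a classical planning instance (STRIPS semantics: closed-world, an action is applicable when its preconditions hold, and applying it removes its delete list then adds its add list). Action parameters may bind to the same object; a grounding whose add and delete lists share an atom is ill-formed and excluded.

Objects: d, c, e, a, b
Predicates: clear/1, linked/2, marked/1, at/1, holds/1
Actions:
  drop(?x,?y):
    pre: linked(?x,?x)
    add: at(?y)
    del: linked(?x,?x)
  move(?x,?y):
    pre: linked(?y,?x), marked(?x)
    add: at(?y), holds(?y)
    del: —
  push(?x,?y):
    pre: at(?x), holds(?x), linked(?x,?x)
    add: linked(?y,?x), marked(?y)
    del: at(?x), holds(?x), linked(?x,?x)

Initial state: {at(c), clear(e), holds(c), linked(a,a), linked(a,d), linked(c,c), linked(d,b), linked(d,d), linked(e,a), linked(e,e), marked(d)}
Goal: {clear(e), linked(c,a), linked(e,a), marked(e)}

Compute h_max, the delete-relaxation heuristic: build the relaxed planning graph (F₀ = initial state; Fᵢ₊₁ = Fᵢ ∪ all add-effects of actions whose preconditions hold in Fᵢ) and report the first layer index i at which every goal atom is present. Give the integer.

F0 = init (11 atoms)
F1 = F0 ∪ {at(a), at(b), at(d), at(e), holds(a), holds(d), linked(a,c), linked(b,c), linked(d,c), linked(e,c), marked(a), marked(b), marked(e)}  (24 atoms)
F2 = F1 ∪ {holds(e), linked(b,a), linked(b,d), linked(c,a), linked(c,d), linked(d,a), linked(e,d), marked(c)}  (32 atoms)
goal ⊆ F2  ⇒  h_max = 2

2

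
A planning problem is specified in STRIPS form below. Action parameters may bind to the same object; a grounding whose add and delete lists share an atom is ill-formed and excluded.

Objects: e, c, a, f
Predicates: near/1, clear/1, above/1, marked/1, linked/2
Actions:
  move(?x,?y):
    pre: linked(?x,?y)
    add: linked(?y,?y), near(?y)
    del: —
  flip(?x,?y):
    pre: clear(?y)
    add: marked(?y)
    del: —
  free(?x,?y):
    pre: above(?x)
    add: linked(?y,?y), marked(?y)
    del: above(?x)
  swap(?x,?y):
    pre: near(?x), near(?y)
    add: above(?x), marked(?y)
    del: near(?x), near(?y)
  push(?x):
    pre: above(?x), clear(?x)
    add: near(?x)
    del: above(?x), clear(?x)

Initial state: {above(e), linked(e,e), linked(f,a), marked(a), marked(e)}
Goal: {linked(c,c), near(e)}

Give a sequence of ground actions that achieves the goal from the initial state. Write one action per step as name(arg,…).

1. move(e,e)  →  {above(e), linked(e,e), linked(f,a), marked(a), marked(e), near(e)}
2. free(e,c)  →  {linked(c,c), linked(e,e), linked(f,a), marked(a), marked(c), marked(e), near(e)}

move(e,e); free(e,c)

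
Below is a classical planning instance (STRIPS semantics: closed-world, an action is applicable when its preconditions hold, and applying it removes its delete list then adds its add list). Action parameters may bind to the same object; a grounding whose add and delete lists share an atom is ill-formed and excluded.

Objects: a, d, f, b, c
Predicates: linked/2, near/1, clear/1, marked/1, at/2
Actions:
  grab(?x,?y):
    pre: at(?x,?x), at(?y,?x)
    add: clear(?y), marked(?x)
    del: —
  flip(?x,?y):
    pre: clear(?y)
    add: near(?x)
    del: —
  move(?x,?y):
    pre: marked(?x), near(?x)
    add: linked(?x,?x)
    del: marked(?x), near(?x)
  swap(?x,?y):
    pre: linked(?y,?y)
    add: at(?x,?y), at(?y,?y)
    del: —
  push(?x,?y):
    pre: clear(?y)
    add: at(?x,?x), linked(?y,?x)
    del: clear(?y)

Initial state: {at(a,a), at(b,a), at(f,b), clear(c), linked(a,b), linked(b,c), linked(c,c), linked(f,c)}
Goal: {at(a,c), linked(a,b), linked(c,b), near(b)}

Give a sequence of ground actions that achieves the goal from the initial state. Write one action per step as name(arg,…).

flip(b,c); swap(a,c); push(b,c)

1. flip(b,c)  →  {at(a,a), at(b,a), at(f,b), clear(c), linked(a,b), linked(b,c), linked(c,c), linked(f,c), near(b)}
2. swap(a,c)  →  {at(a,a), at(a,c), at(b,a), at(c,c), at(f,b), clear(c), linked(a,b), linked(b,c), linked(c,c), linked(f,c), near(b)}
3. push(b,c)  →  {at(a,a), at(a,c), at(b,a), at(b,b), at(c,c), at(f,b), linked(a,b), linked(b,c), linked(c,b), linked(c,c), linked(f,c), near(b)}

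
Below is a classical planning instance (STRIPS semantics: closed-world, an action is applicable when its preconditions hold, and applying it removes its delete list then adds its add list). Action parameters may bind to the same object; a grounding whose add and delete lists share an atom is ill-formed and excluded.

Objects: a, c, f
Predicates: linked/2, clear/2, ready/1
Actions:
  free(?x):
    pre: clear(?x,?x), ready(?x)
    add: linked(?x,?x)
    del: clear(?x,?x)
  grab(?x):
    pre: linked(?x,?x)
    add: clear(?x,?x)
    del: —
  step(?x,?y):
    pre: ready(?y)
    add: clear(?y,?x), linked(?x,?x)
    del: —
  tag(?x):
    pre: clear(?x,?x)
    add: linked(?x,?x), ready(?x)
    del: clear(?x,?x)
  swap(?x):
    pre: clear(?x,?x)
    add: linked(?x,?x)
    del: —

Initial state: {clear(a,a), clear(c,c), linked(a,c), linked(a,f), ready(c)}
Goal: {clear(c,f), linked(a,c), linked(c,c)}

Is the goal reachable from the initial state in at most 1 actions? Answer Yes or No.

No

1. free(c)  →  {clear(a,a), linked(a,c), linked(a,f), linked(c,c), ready(c)}
2. step(f,c)  →  {clear(a,a), clear(c,f), linked(a,c), linked(a,f), linked(c,c), linked(f,f), ready(c)}
optimal plan length = 2; 2 > 1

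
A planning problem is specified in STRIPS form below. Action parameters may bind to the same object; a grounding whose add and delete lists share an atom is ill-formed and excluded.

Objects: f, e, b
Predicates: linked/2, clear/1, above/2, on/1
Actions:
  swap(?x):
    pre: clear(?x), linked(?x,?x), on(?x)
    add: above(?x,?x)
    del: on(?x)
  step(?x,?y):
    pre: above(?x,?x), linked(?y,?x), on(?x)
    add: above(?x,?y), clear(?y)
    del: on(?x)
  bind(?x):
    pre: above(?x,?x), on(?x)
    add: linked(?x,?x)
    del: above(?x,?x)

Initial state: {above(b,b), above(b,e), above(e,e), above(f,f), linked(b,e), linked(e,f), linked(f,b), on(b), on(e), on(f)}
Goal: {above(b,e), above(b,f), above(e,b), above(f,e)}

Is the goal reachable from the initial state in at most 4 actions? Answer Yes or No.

Yes

1. step(f,e)  →  {above(b,b), above(b,e), above(e,e), above(f,e), above(f,f), clear(e), linked(b,e), linked(e,f), linked(f,b), on(b), on(e)}
2. step(e,b)  →  {above(b,b), above(b,e), above(e,b), above(e,e), above(f,e), above(f,f), clear(b), clear(e), linked(b,e), linked(e,f), linked(f,b), on(b)}
3. step(b,f)  →  {above(b,b), above(b,e), above(b,f), above(e,b), above(e,e), above(f,e), above(f,f), clear(b), clear(e), clear(f), linked(b,e), linked(e,f), linked(f,b)}
optimal plan length = 3; 3 ≤ 4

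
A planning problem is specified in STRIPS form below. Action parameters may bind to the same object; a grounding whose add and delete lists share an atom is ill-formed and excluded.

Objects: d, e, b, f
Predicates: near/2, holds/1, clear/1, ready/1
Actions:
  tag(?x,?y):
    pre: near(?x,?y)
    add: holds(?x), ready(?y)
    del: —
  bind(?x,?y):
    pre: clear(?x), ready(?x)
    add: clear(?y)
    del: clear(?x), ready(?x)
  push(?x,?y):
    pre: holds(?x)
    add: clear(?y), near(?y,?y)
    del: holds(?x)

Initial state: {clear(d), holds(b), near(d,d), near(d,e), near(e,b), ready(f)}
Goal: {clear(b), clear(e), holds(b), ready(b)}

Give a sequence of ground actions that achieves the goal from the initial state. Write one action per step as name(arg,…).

tag(d,d); tag(e,b); bind(d,e); push(d,b)

1. tag(d,d)  →  {clear(d), holds(b), holds(d), near(d,d), near(d,e), near(e,b), ready(d), ready(f)}
2. tag(e,b)  →  {clear(d), holds(b), holds(d), holds(e), near(d,d), near(d,e), near(e,b), ready(b), ready(d), ready(f)}
3. bind(d,e)  →  {clear(e), holds(b), holds(d), holds(e), near(d,d), near(d,e), near(e,b), ready(b), ready(f)}
4. push(d,b)  →  {clear(b), clear(e), holds(b), holds(e), near(b,b), near(d,d), near(d,e), near(e,b), ready(b), ready(f)}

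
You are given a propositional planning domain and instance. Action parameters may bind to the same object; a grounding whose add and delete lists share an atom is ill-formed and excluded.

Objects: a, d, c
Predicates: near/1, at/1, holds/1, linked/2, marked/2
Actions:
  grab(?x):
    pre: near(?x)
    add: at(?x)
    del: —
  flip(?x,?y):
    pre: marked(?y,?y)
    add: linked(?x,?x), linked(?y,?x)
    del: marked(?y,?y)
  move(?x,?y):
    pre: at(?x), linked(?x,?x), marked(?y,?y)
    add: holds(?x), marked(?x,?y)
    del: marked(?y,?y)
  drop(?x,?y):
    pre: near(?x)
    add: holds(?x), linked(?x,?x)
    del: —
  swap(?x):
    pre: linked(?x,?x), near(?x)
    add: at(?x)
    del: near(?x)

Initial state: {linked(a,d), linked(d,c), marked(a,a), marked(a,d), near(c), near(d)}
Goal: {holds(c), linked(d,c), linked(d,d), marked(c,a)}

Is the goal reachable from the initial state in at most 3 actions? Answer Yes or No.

1. grab(c)  →  {at(c), linked(a,d), linked(d,c), marked(a,a), marked(a,d), near(c), near(d)}
2. drop(d,a)  →  {at(c), holds(d), linked(a,d), linked(d,c), linked(d,d), marked(a,a), marked(a,d), near(c), near(d)}
3. drop(c,a)  →  {at(c), holds(c), holds(d), linked(a,d), linked(c,c), linked(d,c), linked(d,d), marked(a,a), marked(a,d), near(c), near(d)}
4. move(c,a)  →  {at(c), holds(c), holds(d), linked(a,d), linked(c,c), linked(d,c), linked(d,d), marked(a,d), marked(c,a), near(c), near(d)}
optimal plan length = 4; 4 > 3

No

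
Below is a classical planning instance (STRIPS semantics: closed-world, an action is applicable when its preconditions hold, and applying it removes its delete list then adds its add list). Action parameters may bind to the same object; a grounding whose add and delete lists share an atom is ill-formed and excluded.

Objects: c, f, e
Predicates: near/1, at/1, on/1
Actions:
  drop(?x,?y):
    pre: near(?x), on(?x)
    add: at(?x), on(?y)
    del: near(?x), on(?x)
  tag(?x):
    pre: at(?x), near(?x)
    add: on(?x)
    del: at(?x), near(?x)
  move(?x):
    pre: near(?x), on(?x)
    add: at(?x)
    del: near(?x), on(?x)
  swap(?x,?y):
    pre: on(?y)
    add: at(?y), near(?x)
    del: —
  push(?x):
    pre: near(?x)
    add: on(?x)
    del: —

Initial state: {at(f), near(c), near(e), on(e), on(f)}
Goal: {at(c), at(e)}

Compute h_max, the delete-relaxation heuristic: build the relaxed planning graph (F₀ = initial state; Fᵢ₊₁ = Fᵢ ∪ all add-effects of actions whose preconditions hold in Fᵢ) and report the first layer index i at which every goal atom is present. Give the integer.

2

F0 = init (5 atoms)
F1 = F0 ∪ {at(e), near(f), on(c)}  (8 atoms)
F2 = F1 ∪ {at(c)}  (9 atoms)
goal ⊆ F2  ⇒  h_max = 2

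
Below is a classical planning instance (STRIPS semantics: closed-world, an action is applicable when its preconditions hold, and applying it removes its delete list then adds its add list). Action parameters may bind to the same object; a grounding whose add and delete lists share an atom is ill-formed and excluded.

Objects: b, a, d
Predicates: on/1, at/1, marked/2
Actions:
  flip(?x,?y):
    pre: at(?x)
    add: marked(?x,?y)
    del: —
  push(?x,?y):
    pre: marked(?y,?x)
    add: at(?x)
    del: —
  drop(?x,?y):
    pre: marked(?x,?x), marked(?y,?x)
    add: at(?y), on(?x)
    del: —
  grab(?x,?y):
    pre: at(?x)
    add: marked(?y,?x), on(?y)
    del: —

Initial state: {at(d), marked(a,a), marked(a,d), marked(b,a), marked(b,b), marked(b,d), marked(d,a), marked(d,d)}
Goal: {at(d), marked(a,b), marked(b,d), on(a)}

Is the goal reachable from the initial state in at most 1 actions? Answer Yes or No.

No

1. push(b,b)  →  {at(b), at(d), marked(a,a), marked(a,d), marked(b,a), marked(b,b), marked(b,d), marked(d,a), marked(d,d)}
2. grab(b,a)  →  {at(b), at(d), marked(a,a), marked(a,b), marked(a,d), marked(b,a), marked(b,b), marked(b,d), marked(d,a), marked(d,d), on(a)}
optimal plan length = 2; 2 > 1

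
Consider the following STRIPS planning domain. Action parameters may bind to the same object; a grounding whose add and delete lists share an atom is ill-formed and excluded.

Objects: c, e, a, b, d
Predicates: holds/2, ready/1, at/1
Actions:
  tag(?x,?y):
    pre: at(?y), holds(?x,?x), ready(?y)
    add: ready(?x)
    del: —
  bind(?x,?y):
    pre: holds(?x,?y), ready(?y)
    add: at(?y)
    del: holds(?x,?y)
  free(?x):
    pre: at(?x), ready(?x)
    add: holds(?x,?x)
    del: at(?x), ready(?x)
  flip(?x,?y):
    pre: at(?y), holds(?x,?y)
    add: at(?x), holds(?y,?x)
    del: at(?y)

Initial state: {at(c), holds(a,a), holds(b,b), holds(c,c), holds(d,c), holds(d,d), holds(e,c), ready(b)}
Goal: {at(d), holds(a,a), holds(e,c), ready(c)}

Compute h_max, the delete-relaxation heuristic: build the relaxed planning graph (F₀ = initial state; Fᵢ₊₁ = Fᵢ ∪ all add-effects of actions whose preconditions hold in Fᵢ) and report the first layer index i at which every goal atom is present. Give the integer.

2

F0 = init (8 atoms)
F1 = F0 ∪ {at(b), at(d), at(e), holds(c,d), holds(c,e)}  (13 atoms)
F2 = F1 ∪ {ready(a), ready(c), ready(d)}  (16 atoms)
goal ⊆ F2  ⇒  h_max = 2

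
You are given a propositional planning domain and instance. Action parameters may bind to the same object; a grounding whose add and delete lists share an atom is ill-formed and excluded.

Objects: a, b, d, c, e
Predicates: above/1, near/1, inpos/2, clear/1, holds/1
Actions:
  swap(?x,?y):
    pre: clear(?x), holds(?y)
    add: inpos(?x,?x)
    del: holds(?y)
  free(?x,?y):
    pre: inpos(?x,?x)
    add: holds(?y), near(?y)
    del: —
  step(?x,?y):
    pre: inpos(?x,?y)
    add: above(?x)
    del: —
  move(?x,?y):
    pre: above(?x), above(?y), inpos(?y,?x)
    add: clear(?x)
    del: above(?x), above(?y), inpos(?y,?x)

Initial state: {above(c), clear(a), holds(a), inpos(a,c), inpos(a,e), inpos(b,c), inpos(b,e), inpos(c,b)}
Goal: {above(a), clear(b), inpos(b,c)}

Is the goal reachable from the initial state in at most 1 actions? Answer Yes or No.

1. step(a,c)  →  {above(a), above(c), clear(a), holds(a), inpos(a,c), inpos(a,e), inpos(b,c), inpos(b,e), inpos(c,b)}
2. step(b,c)  →  {above(a), above(b), above(c), clear(a), holds(a), inpos(a,c), inpos(a,e), inpos(b,c), inpos(b,e), inpos(c,b)}
3. move(b,c)  →  {above(a), clear(a), clear(b), holds(a), inpos(a,c), inpos(a,e), inpos(b,c), inpos(b,e)}
optimal plan length = 3; 3 > 1

No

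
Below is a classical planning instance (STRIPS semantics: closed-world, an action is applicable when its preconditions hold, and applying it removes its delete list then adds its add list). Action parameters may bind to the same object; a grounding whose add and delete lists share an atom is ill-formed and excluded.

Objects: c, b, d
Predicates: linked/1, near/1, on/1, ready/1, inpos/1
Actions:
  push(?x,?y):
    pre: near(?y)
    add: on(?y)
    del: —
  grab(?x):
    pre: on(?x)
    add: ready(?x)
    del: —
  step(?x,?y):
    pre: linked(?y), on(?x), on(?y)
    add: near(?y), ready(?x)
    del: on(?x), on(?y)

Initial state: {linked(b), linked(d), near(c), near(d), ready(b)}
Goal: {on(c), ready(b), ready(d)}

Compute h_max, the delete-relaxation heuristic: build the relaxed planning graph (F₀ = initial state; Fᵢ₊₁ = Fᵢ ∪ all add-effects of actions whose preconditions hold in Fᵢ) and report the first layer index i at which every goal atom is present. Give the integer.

2

F0 = init (5 atoms)
F1 = F0 ∪ {on(c), on(d)}  (7 atoms)
F2 = F1 ∪ {ready(c), ready(d)}  (9 atoms)
goal ⊆ F2  ⇒  h_max = 2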